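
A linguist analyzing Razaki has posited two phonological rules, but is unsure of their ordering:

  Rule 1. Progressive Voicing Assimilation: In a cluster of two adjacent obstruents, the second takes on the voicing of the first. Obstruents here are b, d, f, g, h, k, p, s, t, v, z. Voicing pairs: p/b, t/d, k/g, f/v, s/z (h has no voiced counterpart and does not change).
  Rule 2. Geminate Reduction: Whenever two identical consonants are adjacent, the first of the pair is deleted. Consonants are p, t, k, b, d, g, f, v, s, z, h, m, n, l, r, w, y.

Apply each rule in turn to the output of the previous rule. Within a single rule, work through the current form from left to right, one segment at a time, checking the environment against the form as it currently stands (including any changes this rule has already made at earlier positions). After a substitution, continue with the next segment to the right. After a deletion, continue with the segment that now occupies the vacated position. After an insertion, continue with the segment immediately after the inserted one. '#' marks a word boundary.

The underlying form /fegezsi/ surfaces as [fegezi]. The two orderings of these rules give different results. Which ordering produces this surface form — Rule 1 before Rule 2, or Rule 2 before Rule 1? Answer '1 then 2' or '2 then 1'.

1 then 2

Order 1 then 2:
  1 Progressive Voicing Assimilation: [fegezsi] → [fegezzi]
  2 Geminate Reduction: [fegezzi] → [fegezi]
  result: [fegezi]
Order 2 then 1:
  2 Geminate Reduction: no change — [fegezsi]
  1 Progressive Voicing Assimilation: [fegezsi] → [fegezzi]
  result: [fegezzi]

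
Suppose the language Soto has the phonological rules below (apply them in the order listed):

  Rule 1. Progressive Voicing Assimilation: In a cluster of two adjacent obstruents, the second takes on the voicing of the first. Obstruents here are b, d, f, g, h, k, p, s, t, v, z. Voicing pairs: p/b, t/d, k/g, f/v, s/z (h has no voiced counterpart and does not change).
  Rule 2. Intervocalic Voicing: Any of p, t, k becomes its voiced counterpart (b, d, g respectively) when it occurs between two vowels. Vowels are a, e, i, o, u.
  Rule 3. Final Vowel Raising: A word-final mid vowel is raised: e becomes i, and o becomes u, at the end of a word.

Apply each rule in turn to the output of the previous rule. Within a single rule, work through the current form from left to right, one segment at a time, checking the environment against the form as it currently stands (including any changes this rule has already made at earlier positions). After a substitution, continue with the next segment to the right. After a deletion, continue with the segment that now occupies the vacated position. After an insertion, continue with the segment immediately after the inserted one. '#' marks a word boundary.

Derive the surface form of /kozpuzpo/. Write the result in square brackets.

Rule 1 Progressive Voicing Assimilation: [kozpuzpo] → [kozbuzbo]
Rule 2 Intervocalic Voicing: no change — [kozbuzbo]
Rule 3 Final Vowel Raising: [kozbuzbo] → [kozbuzbu]

[kozbuzbu]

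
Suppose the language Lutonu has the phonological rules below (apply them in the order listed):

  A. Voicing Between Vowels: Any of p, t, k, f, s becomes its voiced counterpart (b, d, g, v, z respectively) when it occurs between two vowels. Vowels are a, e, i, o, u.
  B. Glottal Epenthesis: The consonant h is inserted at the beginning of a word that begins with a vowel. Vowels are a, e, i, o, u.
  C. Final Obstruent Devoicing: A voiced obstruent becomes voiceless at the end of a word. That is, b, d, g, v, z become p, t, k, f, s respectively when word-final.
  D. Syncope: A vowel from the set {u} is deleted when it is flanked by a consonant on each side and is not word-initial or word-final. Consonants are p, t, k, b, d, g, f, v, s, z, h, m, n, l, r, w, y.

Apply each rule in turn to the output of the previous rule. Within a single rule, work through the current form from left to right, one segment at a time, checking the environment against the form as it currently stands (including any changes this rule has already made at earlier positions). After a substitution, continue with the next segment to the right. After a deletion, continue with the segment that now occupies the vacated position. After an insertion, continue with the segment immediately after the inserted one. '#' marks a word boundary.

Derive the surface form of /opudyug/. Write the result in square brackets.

A Voicing Between Vowels: [opudyug] → [obudyug]
B Glottal Epenthesis: [obudyug] → [hobudyug]
C Final Obstruent Devoicing: [hobudyug] → [hobudyuk]
D Syncope: [hobudyuk] → [hobdyk]

[hobdyk]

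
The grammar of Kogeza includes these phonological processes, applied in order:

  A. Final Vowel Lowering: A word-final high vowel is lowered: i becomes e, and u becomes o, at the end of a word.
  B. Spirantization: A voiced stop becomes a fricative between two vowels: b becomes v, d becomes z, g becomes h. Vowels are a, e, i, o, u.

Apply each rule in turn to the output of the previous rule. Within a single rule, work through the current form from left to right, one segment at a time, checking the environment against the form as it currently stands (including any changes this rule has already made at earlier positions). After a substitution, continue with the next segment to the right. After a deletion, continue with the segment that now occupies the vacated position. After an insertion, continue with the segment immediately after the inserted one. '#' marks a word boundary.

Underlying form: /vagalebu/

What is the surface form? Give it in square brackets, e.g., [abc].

[vahalevo]

A Final Vowel Lowering: [vagalebu] → [vagalebo]
B Spirantization: [vagalebo] → [vahalevo]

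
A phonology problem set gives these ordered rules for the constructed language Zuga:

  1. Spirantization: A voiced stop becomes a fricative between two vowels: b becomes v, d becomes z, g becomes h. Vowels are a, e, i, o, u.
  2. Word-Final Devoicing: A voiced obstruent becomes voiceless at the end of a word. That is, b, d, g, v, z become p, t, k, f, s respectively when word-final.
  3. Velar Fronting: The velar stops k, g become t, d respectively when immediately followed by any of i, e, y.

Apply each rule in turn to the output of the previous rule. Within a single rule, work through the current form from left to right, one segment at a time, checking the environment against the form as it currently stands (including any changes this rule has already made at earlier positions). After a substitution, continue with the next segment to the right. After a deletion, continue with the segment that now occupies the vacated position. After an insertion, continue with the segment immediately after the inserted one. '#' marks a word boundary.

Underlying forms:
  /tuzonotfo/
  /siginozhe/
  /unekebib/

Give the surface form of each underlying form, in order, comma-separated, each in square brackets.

[tuzonotfo], [sihinozhe], [unetevip]

/tuzonotfo/:
  1 Spirantization: no change — [tuzonotfo]
  2 Word-Final Devoicing: no change — [tuzonotfo]
  3 Velar Fronting: no change — [tuzonotfo]
/siginozhe/:
  1 Spirantization: [siginozhe] → [sihinozhe]
  2 Word-Final Devoicing: no change — [sihinozhe]
  3 Velar Fronting: no change — [sihinozhe]
/unekebib/:
  1 Spirantization: [unekebib] → [unekevib]
  2 Word-Final Devoicing: [unekevib] → [unekevip]
  3 Velar Fronting: [unekevip] → [unetevip]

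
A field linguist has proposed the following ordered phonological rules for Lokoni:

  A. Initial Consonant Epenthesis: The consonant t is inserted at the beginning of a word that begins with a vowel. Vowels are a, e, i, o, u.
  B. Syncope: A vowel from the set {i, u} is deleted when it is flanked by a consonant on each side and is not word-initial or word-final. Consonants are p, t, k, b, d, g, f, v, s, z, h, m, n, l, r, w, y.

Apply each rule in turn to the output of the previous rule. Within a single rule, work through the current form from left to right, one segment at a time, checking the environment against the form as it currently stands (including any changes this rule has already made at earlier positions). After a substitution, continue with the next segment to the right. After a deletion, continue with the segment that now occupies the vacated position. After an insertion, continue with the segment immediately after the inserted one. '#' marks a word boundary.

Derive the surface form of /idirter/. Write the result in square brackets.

[tdrter]

A Initial Consonant Epenthesis: [idirter] → [tidirter]
B Syncope: [tidirter] → [tdrter]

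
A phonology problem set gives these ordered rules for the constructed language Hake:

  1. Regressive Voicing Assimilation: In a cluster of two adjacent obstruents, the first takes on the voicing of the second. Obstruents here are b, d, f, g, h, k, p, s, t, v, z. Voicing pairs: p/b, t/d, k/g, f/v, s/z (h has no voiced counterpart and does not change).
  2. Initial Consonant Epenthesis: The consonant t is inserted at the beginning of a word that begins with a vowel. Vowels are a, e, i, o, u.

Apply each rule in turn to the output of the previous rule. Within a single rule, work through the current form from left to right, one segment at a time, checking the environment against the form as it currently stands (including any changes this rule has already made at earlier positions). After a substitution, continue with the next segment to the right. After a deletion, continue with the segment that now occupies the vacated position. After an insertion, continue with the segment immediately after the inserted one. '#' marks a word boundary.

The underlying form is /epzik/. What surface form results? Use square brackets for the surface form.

1 Regressive Voicing Assimilation: [epzik] → [ebzik]
2 Initial Consonant Epenthesis: [ebzik] → [tebzik]

[tebzik]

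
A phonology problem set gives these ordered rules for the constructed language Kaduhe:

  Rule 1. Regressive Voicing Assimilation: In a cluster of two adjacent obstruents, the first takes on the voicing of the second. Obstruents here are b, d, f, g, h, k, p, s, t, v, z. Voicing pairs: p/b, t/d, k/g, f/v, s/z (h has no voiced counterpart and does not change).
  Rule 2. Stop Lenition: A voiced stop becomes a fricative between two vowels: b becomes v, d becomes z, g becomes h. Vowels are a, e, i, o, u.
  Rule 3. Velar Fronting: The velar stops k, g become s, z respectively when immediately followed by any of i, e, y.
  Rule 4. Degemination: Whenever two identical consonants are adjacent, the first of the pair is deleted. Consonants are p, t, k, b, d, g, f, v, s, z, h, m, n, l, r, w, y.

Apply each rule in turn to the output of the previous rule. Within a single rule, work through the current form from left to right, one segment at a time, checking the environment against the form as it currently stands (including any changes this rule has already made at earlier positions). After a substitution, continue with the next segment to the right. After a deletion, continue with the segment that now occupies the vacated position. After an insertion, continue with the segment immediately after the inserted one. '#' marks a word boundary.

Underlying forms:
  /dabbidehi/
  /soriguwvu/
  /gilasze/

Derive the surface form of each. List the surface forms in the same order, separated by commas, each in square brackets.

/dabbidehi/:
  Rule 1 Regressive Voicing Assimilation: no change — [dabbidehi]
  Rule 2 Stop Lenition: [dabbidehi] → [dabbizehi]
  Rule 3 Velar Fronting: no change — [dabbizehi]
  Rule 4 Degemination: [dabbizehi] → [dabizehi]
/soriguwvu/:
  Rule 1 Regressive Voicing Assimilation: no change — [soriguwvu]
  Rule 2 Stop Lenition: [soriguwvu] → [sorihuwvu]
  Rule 3 Velar Fronting: no change — [sorihuwvu]
  Rule 4 Degemination: no change — [sorihuwvu]
/gilasze/:
  Rule 1 Regressive Voicing Assimilation: [gilasze] → [gilazze]
  Rule 2 Stop Lenition: no change — [gilazze]
  Rule 3 Velar Fronting: [gilazze] → [zilazze]
  Rule 4 Degemination: [zilazze] → [zilaze]

[dabizehi], [sorihuwvu], [zilaze]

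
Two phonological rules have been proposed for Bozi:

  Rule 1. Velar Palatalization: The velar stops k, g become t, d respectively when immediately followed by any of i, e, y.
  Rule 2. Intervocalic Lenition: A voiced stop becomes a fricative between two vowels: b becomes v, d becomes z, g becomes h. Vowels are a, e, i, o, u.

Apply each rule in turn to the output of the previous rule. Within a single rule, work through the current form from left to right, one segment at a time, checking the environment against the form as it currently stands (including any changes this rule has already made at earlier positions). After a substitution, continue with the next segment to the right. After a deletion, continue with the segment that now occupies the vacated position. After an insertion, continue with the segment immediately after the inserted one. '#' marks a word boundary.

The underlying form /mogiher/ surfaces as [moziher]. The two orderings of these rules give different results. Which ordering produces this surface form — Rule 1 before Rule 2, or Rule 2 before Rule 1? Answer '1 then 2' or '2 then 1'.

1 then 2

Order 1 then 2:
  1 Velar Palatalization: [mogiher] → [modiher]
  2 Intervocalic Lenition: [modiher] → [moziher]
  result: [moziher]
Order 2 then 1:
  2 Intervocalic Lenition: [mogiher] → [mohiher]
  1 Velar Palatalization: no change — [mohiher]
  result: [mohiher]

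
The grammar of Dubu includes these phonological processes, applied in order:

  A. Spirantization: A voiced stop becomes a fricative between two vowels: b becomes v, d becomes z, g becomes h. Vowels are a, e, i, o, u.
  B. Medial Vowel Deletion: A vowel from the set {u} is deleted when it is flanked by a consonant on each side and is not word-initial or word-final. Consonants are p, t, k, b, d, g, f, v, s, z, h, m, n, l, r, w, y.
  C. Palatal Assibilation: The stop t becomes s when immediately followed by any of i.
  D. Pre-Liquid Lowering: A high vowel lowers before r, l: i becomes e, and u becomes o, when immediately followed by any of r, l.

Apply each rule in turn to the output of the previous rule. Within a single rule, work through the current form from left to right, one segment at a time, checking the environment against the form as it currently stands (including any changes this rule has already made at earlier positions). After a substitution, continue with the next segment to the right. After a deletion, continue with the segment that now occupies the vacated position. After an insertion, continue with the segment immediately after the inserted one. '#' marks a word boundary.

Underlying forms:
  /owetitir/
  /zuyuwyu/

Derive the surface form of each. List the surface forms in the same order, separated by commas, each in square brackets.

/owetitir/:
  A Spirantization: no change — [owetitir]
  B Medial Vowel Deletion: no change — [owetitir]
  C Palatal Assibilation: [owetitir] → [owesisir]
  D Pre-Liquid Lowering: [owesisir] → [owesiser]
/zuyuwyu/:
  A Spirantization: no change — [zuyuwyu]
  B Medial Vowel Deletion: [zuyuwyu] → [zywyu]
  C Palatal Assibilation: no change — [zywyu]
  D Pre-Liquid Lowering: no change — [zywyu]

[owesiser], [zywyu]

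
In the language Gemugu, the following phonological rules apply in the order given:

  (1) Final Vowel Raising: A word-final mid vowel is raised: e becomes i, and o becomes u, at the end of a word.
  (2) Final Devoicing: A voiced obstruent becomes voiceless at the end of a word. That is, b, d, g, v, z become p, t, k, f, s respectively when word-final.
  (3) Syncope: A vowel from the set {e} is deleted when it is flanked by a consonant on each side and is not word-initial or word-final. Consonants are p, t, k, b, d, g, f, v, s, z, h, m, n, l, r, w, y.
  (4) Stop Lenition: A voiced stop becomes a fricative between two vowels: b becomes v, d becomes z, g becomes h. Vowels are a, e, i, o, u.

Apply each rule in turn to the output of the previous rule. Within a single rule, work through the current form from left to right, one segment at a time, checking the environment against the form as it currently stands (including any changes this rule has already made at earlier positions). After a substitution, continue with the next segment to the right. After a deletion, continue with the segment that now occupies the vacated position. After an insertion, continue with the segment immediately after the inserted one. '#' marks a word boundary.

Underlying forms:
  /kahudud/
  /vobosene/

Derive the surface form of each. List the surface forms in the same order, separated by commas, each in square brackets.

[kahuzut], [vovosni]

/kahudud/:
  (1) Final Vowel Raising: no change — [kahudud]
  (2) Final Devoicing: [kahudud] → [kahudut]
  (3) Syncope: no change — [kahudut]
  (4) Stop Lenition: [kahudut] → [kahuzut]
/vobosene/:
  (1) Final Vowel Raising: [vobosene] → [voboseni]
  (2) Final Devoicing: no change — [voboseni]
  (3) Syncope: [voboseni] → [vobosni]
  (4) Stop Lenition: [vobosni] → [vovosni]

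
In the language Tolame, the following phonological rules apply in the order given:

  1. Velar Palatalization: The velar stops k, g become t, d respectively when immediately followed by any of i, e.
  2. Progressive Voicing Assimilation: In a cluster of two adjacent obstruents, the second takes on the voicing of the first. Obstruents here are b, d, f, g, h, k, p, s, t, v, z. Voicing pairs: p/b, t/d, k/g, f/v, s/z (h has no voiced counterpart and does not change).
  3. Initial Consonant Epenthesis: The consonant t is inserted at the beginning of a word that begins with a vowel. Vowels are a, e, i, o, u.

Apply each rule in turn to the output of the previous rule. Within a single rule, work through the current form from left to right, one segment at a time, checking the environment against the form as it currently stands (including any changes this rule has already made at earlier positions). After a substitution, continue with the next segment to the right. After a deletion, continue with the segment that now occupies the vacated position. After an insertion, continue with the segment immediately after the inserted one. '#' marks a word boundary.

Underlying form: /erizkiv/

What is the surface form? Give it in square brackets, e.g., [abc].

[terizdiv]

1 Velar Palatalization: [erizkiv] → [eriztiv]
2 Progressive Voicing Assimilation: [eriztiv] → [erizdiv]
3 Initial Consonant Epenthesis: [erizdiv] → [terizdiv]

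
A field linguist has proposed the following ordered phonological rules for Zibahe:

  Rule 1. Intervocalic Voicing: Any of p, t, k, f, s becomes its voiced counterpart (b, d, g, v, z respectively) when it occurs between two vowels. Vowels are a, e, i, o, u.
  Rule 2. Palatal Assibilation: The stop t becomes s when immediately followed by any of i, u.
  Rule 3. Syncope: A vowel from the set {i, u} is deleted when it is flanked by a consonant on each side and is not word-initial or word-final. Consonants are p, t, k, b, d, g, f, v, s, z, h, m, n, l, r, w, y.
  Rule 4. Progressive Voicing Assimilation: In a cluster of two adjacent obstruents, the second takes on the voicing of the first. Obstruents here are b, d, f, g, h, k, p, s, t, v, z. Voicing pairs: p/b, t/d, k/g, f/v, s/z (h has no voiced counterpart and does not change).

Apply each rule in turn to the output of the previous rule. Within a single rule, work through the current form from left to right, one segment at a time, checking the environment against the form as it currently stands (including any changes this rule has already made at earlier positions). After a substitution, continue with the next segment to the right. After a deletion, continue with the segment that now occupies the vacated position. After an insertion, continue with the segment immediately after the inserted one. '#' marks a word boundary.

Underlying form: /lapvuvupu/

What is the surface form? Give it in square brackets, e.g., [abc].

Rule 1 Intervocalic Voicing: [lapvuvupu] → [lapvuvubu]
Rule 2 Palatal Assibilation: no change — [lapvuvubu]
Rule 3 Syncope: [lapvuvubu] → [lapvvbu]
Rule 4 Progressive Voicing Assimilation: [lapvvbu] → [lapffpu]

[lapffpu]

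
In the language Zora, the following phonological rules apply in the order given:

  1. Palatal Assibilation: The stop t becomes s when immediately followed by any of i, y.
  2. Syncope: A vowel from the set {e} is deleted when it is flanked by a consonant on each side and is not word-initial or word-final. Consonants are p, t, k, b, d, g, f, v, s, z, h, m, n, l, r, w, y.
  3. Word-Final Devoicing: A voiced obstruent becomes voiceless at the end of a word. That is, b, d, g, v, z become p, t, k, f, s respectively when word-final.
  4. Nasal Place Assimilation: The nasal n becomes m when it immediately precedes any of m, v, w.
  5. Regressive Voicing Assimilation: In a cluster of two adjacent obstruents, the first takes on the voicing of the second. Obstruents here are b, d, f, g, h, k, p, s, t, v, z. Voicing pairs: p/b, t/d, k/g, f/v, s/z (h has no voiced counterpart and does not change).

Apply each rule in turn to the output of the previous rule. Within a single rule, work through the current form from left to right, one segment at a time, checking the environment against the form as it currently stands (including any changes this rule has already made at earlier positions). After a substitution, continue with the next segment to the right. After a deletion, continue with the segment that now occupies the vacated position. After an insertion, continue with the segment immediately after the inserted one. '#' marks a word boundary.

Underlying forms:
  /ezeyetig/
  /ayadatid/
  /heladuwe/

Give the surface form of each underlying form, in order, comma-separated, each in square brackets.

[ezysik], [ayadasit], [hladuwe]

/ezeyetig/:
  1 Palatal Assibilation: [ezeyetig] → [ezeyesig]
  2 Syncope: [ezeyesig] → [ezysig]
  3 Word-Final Devoicing: [ezysig] → [ezysik]
  4 Nasal Place Assimilation: no change — [ezysik]
  5 Regressive Voicing Assimilation: no change — [ezysik]
/ayadatid/:
  1 Palatal Assibilation: [ayadatid] → [ayadasid]
  2 Syncope: no change — [ayadasid]
  3 Word-Final Devoicing: [ayadasid] → [ayadasit]
  4 Nasal Place Assimilation: no change — [ayadasit]
  5 Regressive Voicing Assimilation: no change — [ayadasit]
/heladuwe/:
  1 Palatal Assibilation: no change — [heladuwe]
  2 Syncope: [heladuwe] → [hladuwe]
  3 Word-Final Devoicing: no change — [hladuwe]
  4 Nasal Place Assimilation: no change — [hladuwe]
  5 Regressive Voicing Assimilation: no change — [hladuwe]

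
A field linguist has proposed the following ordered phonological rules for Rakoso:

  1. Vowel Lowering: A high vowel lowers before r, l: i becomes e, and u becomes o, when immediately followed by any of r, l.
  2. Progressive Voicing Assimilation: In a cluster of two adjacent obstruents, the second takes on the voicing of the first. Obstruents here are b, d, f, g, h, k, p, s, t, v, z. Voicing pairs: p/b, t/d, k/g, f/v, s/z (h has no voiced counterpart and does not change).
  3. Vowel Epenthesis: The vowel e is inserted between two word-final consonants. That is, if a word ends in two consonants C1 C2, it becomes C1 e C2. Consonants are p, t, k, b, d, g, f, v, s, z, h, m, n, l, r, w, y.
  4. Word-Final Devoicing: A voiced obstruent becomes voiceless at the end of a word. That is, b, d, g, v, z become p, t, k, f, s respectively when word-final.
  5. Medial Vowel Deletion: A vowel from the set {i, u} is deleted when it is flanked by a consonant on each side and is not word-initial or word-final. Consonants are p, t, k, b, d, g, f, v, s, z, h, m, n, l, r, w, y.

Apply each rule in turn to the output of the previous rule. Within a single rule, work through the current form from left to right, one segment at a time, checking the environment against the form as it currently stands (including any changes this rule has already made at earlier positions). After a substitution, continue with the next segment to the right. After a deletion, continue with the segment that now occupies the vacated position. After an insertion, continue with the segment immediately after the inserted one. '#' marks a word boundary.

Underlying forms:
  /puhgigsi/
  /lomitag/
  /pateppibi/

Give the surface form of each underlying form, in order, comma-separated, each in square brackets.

/puhgigsi/:
  1 Vowel Lowering: no change — [puhgigsi]
  2 Progressive Voicing Assimilation: [puhgigsi] → [puhkigzi]
  3 Vowel Epenthesis: no change — [puhkigzi]
  4 Word-Final Devoicing: no change — [puhkigzi]
  5 Medial Vowel Deletion: [puhkigzi] → [phkgzi]
/lomitag/:
  1 Vowel Lowering: no change — [lomitag]
  2 Progressive Voicing Assimilation: no change — [lomitag]
  3 Vowel Epenthesis: no change — [lomitag]
  4 Word-Final Devoicing: [lomitag] → [lomitak]
  5 Medial Vowel Deletion: [lomitak] → [lomtak]
/pateppibi/:
  1 Vowel Lowering: no change — [pateppibi]
  2 Progressive Voicing Assimilation: no change — [pateppibi]
  3 Vowel Epenthesis: no change — [pateppibi]
  4 Word-Final Devoicing: no change — [pateppibi]
  5 Medial Vowel Deletion: [pateppibi] → [pateppbi]

[phkgzi], [lomtak], [pateppbi]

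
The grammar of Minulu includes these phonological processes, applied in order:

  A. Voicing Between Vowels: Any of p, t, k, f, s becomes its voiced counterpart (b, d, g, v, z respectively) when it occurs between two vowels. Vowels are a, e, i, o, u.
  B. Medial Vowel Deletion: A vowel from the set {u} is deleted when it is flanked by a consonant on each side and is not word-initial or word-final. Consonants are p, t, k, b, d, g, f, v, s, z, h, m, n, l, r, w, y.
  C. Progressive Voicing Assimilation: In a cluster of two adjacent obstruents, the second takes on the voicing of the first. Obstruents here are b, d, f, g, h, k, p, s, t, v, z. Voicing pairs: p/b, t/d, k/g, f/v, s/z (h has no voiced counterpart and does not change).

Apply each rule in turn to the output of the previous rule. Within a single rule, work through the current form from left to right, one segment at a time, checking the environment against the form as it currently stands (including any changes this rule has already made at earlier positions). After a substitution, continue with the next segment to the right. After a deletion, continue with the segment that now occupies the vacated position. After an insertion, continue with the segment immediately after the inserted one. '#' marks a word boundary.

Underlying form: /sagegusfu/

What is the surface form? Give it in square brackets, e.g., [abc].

[sagegzvu]

A Voicing Between Vowels: no change — [sagegusfu]
B Medial Vowel Deletion: [sagegusfu] → [sagegsfu]
C Progressive Voicing Assimilation: [sagegsfu] → [sagegzvu]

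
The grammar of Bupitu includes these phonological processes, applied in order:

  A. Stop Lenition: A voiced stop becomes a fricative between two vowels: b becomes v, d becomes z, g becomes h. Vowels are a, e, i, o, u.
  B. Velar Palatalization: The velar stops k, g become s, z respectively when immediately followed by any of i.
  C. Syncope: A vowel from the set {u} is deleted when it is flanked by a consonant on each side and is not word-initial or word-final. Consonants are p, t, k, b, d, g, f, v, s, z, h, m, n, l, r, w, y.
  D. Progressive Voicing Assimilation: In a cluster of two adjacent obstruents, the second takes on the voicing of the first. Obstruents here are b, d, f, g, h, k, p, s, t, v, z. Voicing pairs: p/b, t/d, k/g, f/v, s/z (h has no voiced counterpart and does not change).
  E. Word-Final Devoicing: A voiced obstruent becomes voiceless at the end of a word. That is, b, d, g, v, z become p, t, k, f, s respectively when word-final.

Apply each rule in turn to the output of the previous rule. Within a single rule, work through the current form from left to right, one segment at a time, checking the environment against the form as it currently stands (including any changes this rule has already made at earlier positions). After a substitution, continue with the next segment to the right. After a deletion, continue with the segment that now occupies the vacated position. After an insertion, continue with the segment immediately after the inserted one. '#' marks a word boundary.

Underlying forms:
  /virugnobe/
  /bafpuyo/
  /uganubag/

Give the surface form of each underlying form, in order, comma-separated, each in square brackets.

/virugnobe/:
  A Stop Lenition: [virugnobe] → [virugnove]
  B Velar Palatalization: no change — [virugnove]
  C Syncope: [virugnove] → [virgnove]
  D Progressive Voicing Assimilation: no change — [virgnove]
  E Word-Final Devoicing: no change — [virgnove]
/bafpuyo/:
  A Stop Lenition: no change — [bafpuyo]
  B Velar Palatalization: no change — [bafpuyo]
  C Syncope: [bafpuyo] → [bafpyo]
  D Progressive Voicing Assimilation: no change — [bafpyo]
  E Word-Final Devoicing: no change — [bafpyo]
/uganubag/:
  A Stop Lenition: [uganubag] → [uhanuvag]
  B Velar Palatalization: no change — [uhanuvag]
  C Syncope: [uhanuvag] → [uhanvag]
  D Progressive Voicing Assimilation: no change — [uhanvag]
  E Word-Final Devoicing: [uhanvag] → [uhanvak]

[virgnove], [bafpyo], [uhanvak]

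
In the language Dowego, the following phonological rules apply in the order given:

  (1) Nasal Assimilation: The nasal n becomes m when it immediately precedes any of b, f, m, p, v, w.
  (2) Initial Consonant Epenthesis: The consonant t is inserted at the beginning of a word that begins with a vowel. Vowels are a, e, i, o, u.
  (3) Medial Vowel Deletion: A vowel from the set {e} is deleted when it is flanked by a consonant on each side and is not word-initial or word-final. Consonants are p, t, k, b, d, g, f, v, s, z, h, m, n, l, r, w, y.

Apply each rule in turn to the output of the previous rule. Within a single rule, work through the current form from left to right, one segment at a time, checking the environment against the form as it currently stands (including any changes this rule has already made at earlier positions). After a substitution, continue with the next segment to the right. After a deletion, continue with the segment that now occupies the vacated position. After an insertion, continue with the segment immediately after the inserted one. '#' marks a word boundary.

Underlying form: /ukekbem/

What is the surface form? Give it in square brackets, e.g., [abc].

(1) Nasal Assimilation: no change — [ukekbem]
(2) Initial Consonant Epenthesis: [ukekbem] → [tukekbem]
(3) Medial Vowel Deletion: [tukekbem] → [tukkbm]

[tukkbm]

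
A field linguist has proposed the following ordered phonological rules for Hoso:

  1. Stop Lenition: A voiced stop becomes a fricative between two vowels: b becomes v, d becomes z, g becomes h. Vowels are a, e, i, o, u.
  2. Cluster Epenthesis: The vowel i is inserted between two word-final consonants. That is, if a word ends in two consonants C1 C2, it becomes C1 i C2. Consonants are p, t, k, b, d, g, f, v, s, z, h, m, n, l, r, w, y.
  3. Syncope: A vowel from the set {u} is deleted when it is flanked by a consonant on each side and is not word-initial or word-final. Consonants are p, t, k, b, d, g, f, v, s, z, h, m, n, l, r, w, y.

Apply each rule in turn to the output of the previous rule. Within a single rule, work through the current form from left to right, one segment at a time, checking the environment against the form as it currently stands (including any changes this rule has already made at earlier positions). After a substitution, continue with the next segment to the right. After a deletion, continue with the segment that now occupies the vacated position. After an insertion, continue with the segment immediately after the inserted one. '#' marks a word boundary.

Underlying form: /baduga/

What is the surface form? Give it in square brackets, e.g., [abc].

1 Stop Lenition: [baduga] → [bazuha]
2 Cluster Epenthesis: no change — [bazuha]
3 Syncope: [bazuha] → [bazha]

[bazha]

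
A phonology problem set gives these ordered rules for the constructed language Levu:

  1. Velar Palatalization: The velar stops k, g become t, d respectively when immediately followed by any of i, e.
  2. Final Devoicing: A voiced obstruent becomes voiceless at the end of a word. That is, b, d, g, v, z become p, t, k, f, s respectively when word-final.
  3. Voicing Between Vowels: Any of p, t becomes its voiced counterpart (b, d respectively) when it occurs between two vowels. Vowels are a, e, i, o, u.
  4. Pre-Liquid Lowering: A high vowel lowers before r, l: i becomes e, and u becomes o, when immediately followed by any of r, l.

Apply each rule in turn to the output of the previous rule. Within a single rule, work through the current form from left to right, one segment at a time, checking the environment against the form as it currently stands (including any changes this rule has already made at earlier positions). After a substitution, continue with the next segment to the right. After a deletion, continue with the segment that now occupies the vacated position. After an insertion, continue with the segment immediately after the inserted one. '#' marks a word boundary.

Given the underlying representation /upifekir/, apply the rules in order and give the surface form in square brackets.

1 Velar Palatalization: [upifekir] → [upifetir]
2 Final Devoicing: no change — [upifetir]
3 Voicing Between Vowels: [upifetir] → [ubifedir]
4 Pre-Liquid Lowering: [ubifedir] → [ubifeder]

[ubifeder]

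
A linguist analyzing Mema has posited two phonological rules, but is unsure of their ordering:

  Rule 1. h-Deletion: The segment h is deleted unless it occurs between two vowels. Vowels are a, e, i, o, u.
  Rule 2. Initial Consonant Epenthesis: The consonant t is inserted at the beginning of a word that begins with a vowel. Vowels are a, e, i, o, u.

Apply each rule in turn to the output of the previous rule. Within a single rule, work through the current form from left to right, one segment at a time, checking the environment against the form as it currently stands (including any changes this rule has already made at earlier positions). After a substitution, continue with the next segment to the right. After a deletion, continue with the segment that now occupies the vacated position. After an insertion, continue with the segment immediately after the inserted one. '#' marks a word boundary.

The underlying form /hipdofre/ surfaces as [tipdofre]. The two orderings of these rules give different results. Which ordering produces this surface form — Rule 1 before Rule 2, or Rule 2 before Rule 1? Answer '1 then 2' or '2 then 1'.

Order 1 then 2:
  1 h-Deletion: [hipdofre] → [ipdofre]
  2 Initial Consonant Epenthesis: [ipdofre] → [tipdofre]
  result: [tipdofre]
Order 2 then 1:
  2 Initial Consonant Epenthesis: no change — [hipdofre]
  1 h-Deletion: [hipdofre] → [ipdofre]
  result: [ipdofre]

1 then 2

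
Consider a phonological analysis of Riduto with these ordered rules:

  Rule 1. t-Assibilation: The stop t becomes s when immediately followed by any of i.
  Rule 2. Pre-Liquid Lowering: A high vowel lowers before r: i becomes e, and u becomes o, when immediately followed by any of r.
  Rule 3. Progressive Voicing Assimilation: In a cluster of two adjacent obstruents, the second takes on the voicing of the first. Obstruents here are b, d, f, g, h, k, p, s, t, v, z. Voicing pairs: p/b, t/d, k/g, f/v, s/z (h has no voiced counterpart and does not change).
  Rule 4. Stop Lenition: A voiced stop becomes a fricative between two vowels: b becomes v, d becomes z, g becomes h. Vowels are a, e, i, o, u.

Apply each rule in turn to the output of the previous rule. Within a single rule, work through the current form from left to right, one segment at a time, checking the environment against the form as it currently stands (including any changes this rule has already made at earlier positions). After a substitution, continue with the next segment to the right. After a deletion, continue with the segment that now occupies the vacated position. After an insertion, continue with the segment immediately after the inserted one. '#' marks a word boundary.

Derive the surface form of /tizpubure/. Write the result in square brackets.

Rule 1 t-Assibilation: [tizpubure] → [sizpubure]
Rule 2 Pre-Liquid Lowering: [sizpubure] → [sizpubore]
Rule 3 Progressive Voicing Assimilation: [sizpubore] → [sizbubore]
Rule 4 Stop Lenition: [sizbubore] → [sizbuvore]

[sizbuvore]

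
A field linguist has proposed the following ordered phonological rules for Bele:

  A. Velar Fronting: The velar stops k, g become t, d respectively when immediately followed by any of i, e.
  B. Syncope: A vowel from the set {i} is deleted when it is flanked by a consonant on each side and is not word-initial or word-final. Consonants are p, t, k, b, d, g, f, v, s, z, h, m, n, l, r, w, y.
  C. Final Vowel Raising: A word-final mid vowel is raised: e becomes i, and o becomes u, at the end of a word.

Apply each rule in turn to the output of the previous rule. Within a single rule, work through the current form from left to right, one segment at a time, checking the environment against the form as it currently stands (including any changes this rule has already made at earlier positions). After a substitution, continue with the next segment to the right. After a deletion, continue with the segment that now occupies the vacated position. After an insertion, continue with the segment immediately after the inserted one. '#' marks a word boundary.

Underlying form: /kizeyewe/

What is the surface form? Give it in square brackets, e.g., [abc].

[tzeyewi]

A Velar Fronting: [kizeyewe] → [tizeyewe]
B Syncope: [tizeyewe] → [tzeyewe]
C Final Vowel Raising: [tzeyewe] → [tzeyewi]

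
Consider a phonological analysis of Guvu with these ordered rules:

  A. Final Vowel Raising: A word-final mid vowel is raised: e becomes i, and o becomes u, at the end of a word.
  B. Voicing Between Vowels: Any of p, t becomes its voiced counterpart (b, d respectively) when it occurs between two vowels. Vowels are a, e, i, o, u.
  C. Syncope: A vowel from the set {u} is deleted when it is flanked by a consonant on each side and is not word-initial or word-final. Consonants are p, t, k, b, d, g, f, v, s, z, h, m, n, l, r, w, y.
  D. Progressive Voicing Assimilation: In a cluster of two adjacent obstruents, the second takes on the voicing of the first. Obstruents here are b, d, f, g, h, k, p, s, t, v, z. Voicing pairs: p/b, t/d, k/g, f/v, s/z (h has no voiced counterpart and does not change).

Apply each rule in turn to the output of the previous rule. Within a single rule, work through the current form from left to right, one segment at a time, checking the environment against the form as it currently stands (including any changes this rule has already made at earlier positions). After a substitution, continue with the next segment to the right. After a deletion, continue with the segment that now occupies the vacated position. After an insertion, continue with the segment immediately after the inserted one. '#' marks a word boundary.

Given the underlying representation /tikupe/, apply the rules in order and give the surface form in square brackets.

A Final Vowel Raising: [tikupe] → [tikupi]
B Voicing Between Vowels: [tikupi] → [tikubi]
C Syncope: [tikubi] → [tikbi]
D Progressive Voicing Assimilation: [tikbi] → [tikpi]

[tikpi]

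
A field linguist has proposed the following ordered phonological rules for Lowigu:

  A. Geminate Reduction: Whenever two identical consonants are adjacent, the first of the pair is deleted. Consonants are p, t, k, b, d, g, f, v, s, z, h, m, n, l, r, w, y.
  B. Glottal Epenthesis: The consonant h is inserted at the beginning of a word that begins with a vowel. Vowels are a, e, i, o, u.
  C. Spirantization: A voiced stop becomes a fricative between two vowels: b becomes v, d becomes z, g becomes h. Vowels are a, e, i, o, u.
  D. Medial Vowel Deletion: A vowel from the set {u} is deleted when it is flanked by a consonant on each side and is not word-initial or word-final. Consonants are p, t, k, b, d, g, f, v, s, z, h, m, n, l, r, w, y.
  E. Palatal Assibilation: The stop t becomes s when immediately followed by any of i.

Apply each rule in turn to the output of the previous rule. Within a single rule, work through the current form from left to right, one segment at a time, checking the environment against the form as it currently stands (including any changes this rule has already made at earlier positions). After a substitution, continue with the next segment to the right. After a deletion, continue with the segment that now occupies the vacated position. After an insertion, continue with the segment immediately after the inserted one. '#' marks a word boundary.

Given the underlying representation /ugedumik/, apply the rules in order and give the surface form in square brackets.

A Geminate Reduction: no change — [ugedumik]
B Glottal Epenthesis: [ugedumik] → [hugedumik]
C Spirantization: [hugedumik] → [huhezumik]
D Medial Vowel Deletion: [huhezumik] → [hhezmik]
E Palatal Assibilation: no change — [hhezmik]

[hhezmik]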